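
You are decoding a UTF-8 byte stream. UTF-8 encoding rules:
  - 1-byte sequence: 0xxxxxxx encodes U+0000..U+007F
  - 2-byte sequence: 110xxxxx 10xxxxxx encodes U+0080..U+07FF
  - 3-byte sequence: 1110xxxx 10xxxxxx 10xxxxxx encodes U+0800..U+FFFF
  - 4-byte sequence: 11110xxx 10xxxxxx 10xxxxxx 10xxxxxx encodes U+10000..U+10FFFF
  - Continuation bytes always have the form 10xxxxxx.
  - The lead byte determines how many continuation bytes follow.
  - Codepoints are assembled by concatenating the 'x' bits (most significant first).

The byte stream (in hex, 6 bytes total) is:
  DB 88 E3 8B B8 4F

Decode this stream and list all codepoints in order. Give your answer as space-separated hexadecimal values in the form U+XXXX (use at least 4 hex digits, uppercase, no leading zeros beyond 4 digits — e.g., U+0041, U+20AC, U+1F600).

Byte[0]=DB: 2-byte lead, need 1 cont bytes. acc=0x1B
Byte[1]=88: continuation. acc=(acc<<6)|0x08=0x6C8
Completed: cp=U+06C8 (starts at byte 0)
Byte[2]=E3: 3-byte lead, need 2 cont bytes. acc=0x3
Byte[3]=8B: continuation. acc=(acc<<6)|0x0B=0xCB
Byte[4]=B8: continuation. acc=(acc<<6)|0x38=0x32F8
Completed: cp=U+32F8 (starts at byte 2)
Byte[5]=4F: 1-byte ASCII. cp=U+004F

Answer: U+06C8 U+32F8 U+004F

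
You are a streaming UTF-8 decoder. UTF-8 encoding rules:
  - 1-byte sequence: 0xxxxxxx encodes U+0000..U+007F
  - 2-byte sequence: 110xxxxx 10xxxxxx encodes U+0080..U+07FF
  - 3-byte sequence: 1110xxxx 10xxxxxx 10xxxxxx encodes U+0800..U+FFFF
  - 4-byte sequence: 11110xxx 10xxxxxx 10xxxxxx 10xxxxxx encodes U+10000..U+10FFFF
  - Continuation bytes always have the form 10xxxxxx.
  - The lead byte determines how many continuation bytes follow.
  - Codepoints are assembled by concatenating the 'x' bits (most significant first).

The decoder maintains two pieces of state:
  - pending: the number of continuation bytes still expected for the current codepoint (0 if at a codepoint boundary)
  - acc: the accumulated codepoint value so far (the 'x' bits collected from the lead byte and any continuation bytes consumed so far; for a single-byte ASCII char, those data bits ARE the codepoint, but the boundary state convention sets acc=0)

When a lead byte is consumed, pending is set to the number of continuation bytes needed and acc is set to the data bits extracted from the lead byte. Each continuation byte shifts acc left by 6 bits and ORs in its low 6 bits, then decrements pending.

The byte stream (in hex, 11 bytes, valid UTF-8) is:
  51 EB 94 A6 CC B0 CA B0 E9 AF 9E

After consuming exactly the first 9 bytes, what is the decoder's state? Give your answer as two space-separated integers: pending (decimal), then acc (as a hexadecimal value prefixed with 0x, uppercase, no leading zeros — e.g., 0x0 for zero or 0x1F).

Answer: 2 0x9

Derivation:
Byte[0]=51: 1-byte. pending=0, acc=0x0
Byte[1]=EB: 3-byte lead. pending=2, acc=0xB
Byte[2]=94: continuation. acc=(acc<<6)|0x14=0x2D4, pending=1
Byte[3]=A6: continuation. acc=(acc<<6)|0x26=0xB526, pending=0
Byte[4]=CC: 2-byte lead. pending=1, acc=0xC
Byte[5]=B0: continuation. acc=(acc<<6)|0x30=0x330, pending=0
Byte[6]=CA: 2-byte lead. pending=1, acc=0xA
Byte[7]=B0: continuation. acc=(acc<<6)|0x30=0x2B0, pending=0
Byte[8]=E9: 3-byte lead. pending=2, acc=0x9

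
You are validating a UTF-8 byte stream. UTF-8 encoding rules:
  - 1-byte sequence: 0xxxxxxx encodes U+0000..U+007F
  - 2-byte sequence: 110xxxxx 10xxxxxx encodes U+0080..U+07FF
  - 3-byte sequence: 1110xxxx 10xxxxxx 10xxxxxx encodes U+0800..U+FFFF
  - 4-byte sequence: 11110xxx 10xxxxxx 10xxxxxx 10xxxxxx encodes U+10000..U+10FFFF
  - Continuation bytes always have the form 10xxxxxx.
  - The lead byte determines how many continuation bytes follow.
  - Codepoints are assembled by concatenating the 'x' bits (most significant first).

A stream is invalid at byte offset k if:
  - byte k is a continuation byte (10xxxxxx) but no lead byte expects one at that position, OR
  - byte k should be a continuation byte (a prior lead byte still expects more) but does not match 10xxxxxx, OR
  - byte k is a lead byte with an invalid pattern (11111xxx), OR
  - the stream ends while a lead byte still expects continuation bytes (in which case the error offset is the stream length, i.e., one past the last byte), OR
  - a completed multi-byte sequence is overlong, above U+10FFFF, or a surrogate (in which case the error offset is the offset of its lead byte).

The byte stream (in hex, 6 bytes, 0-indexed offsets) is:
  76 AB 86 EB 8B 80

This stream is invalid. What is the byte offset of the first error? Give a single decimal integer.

Byte[0]=76: 1-byte ASCII. cp=U+0076
Byte[1]=AB: INVALID lead byte (not 0xxx/110x/1110/11110)

Answer: 1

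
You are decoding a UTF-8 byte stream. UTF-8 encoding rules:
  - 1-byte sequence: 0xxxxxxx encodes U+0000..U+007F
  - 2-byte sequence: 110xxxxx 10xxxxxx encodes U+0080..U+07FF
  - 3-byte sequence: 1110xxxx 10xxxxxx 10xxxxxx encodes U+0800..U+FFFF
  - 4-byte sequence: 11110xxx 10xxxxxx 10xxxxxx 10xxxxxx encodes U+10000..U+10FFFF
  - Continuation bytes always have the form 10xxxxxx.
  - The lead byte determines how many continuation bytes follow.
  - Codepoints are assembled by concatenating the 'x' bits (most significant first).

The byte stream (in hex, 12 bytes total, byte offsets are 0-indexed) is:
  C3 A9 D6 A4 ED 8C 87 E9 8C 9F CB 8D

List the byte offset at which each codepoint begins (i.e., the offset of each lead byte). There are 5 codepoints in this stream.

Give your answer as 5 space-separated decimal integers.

Answer: 0 2 4 7 10

Derivation:
Byte[0]=C3: 2-byte lead, need 1 cont bytes. acc=0x3
Byte[1]=A9: continuation. acc=(acc<<6)|0x29=0xE9
Completed: cp=U+00E9 (starts at byte 0)
Byte[2]=D6: 2-byte lead, need 1 cont bytes. acc=0x16
Byte[3]=A4: continuation. acc=(acc<<6)|0x24=0x5A4
Completed: cp=U+05A4 (starts at byte 2)
Byte[4]=ED: 3-byte lead, need 2 cont bytes. acc=0xD
Byte[5]=8C: continuation. acc=(acc<<6)|0x0C=0x34C
Byte[6]=87: continuation. acc=(acc<<6)|0x07=0xD307
Completed: cp=U+D307 (starts at byte 4)
Byte[7]=E9: 3-byte lead, need 2 cont bytes. acc=0x9
Byte[8]=8C: continuation. acc=(acc<<6)|0x0C=0x24C
Byte[9]=9F: continuation. acc=(acc<<6)|0x1F=0x931F
Completed: cp=U+931F (starts at byte 7)
Byte[10]=CB: 2-byte lead, need 1 cont bytes. acc=0xB
Byte[11]=8D: continuation. acc=(acc<<6)|0x0D=0x2CD
Completed: cp=U+02CD (starts at byte 10)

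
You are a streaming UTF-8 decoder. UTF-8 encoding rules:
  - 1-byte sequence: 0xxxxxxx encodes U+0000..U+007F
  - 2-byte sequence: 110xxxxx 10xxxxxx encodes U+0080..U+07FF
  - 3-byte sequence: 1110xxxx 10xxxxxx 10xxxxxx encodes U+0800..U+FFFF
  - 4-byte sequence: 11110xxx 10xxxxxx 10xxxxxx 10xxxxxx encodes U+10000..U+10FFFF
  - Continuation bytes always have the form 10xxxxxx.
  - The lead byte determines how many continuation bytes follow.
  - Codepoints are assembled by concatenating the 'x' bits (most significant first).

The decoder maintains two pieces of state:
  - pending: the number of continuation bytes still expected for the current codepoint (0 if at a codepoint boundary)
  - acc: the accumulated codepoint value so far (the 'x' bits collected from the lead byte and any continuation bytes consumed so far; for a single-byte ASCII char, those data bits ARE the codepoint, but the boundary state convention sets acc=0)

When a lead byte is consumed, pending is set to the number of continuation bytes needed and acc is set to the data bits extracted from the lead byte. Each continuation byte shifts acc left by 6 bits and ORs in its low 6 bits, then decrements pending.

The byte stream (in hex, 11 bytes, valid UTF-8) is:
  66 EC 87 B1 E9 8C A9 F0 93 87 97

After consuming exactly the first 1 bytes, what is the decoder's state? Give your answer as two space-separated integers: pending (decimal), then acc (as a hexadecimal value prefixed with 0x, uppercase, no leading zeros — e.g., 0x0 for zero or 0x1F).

Answer: 0 0x0

Derivation:
Byte[0]=66: 1-byte. pending=0, acc=0x0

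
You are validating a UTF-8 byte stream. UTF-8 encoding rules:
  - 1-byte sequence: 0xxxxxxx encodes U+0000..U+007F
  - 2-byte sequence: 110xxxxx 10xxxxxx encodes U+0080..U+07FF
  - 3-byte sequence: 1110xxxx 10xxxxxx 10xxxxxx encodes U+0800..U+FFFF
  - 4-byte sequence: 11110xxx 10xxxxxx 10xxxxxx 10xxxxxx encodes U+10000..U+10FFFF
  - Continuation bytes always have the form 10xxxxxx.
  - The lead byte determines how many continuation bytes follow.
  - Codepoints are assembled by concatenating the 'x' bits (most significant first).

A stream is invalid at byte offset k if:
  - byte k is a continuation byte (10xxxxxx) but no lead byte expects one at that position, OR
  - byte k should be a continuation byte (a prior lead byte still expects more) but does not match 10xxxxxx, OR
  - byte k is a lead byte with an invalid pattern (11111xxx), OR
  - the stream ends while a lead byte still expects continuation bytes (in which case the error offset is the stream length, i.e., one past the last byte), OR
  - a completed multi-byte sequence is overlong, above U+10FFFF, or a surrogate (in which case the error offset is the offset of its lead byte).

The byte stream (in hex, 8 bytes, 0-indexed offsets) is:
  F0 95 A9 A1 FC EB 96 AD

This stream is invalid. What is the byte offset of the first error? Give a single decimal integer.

Answer: 4

Derivation:
Byte[0]=F0: 4-byte lead, need 3 cont bytes. acc=0x0
Byte[1]=95: continuation. acc=(acc<<6)|0x15=0x15
Byte[2]=A9: continuation. acc=(acc<<6)|0x29=0x569
Byte[3]=A1: continuation. acc=(acc<<6)|0x21=0x15A61
Completed: cp=U+15A61 (starts at byte 0)
Byte[4]=FC: INVALID lead byte (not 0xxx/110x/1110/11110)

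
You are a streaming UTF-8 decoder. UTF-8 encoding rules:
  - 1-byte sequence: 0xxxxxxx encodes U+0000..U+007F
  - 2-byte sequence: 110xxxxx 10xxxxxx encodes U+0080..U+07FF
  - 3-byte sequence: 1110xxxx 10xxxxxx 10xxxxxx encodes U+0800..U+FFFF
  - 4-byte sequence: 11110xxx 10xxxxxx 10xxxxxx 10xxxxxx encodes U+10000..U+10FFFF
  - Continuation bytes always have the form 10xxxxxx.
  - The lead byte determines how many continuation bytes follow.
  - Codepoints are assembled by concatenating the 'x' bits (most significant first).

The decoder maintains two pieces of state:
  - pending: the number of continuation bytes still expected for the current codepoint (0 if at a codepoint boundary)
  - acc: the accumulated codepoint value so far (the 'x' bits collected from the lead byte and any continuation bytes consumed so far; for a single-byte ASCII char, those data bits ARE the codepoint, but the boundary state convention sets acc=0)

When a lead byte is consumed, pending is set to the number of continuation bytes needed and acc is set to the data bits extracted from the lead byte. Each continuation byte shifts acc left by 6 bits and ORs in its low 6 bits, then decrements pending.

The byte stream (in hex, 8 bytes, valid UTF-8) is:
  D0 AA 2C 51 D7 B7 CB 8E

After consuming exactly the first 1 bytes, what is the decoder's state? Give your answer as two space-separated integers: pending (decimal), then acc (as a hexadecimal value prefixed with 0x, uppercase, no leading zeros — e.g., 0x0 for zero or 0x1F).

Answer: 1 0x10

Derivation:
Byte[0]=D0: 2-byte lead. pending=1, acc=0x10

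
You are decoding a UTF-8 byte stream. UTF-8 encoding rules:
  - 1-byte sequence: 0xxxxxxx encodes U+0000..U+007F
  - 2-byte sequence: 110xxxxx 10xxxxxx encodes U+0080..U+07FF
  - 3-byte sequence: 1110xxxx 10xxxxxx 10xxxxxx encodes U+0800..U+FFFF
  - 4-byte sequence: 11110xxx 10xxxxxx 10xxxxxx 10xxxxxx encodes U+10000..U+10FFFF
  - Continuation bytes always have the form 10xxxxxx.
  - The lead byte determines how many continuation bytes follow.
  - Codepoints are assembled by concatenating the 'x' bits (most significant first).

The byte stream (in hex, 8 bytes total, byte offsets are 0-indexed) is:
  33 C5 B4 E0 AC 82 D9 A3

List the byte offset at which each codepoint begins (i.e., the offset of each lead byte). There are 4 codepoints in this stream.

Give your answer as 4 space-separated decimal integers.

Byte[0]=33: 1-byte ASCII. cp=U+0033
Byte[1]=C5: 2-byte lead, need 1 cont bytes. acc=0x5
Byte[2]=B4: continuation. acc=(acc<<6)|0x34=0x174
Completed: cp=U+0174 (starts at byte 1)
Byte[3]=E0: 3-byte lead, need 2 cont bytes. acc=0x0
Byte[4]=AC: continuation. acc=(acc<<6)|0x2C=0x2C
Byte[5]=82: continuation. acc=(acc<<6)|0x02=0xB02
Completed: cp=U+0B02 (starts at byte 3)
Byte[6]=D9: 2-byte lead, need 1 cont bytes. acc=0x19
Byte[7]=A3: continuation. acc=(acc<<6)|0x23=0x663
Completed: cp=U+0663 (starts at byte 6)

Answer: 0 1 3 6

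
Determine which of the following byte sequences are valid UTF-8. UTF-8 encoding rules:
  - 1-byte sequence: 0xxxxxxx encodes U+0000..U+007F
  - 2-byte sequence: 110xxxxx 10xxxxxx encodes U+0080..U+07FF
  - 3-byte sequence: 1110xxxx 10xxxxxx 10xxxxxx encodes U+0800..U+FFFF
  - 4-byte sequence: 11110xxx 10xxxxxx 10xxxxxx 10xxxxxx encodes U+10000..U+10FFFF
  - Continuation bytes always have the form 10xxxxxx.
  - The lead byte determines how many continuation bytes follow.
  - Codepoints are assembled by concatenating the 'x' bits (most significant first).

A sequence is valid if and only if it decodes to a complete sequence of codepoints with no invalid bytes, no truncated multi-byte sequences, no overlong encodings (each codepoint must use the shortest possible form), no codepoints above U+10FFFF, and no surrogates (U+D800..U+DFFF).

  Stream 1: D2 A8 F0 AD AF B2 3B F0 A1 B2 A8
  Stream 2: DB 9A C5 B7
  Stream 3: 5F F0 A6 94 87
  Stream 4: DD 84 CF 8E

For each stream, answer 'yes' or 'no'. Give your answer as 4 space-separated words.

Answer: yes yes yes yes

Derivation:
Stream 1: decodes cleanly. VALID
Stream 2: decodes cleanly. VALID
Stream 3: decodes cleanly. VALID
Stream 4: decodes cleanly. VALID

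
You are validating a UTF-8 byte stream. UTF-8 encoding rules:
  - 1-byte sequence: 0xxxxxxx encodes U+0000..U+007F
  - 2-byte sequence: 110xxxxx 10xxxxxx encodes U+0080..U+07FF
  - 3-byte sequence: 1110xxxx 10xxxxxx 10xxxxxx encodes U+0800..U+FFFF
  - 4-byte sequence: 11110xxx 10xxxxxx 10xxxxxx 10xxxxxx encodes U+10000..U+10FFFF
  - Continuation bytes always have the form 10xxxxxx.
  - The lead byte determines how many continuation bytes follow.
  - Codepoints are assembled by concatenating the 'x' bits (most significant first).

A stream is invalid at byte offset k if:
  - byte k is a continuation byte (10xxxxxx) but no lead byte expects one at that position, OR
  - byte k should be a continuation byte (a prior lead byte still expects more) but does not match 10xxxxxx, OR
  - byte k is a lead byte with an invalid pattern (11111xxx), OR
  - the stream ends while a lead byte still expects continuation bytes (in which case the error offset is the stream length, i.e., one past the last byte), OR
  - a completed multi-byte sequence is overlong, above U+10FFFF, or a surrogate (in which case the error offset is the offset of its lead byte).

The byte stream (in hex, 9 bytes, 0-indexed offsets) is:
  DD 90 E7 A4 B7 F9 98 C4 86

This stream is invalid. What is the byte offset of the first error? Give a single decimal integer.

Answer: 5

Derivation:
Byte[0]=DD: 2-byte lead, need 1 cont bytes. acc=0x1D
Byte[1]=90: continuation. acc=(acc<<6)|0x10=0x750
Completed: cp=U+0750 (starts at byte 0)
Byte[2]=E7: 3-byte lead, need 2 cont bytes. acc=0x7
Byte[3]=A4: continuation. acc=(acc<<6)|0x24=0x1E4
Byte[4]=B7: continuation. acc=(acc<<6)|0x37=0x7937
Completed: cp=U+7937 (starts at byte 2)
Byte[5]=F9: INVALID lead byte (not 0xxx/110x/1110/11110)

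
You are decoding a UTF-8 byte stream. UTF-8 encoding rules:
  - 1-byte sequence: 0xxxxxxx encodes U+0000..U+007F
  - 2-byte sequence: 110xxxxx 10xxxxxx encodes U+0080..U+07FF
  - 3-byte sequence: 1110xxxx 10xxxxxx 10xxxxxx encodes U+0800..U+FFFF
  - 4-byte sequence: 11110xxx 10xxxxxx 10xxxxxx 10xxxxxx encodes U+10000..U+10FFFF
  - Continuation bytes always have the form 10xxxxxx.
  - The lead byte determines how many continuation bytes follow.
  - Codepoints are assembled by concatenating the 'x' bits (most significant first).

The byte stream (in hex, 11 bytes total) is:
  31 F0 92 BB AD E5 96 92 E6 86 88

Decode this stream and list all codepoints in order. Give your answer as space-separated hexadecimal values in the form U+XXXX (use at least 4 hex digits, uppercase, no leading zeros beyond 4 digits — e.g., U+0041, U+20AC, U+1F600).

Byte[0]=31: 1-byte ASCII. cp=U+0031
Byte[1]=F0: 4-byte lead, need 3 cont bytes. acc=0x0
Byte[2]=92: continuation. acc=(acc<<6)|0x12=0x12
Byte[3]=BB: continuation. acc=(acc<<6)|0x3B=0x4BB
Byte[4]=AD: continuation. acc=(acc<<6)|0x2D=0x12EED
Completed: cp=U+12EED (starts at byte 1)
Byte[5]=E5: 3-byte lead, need 2 cont bytes. acc=0x5
Byte[6]=96: continuation. acc=(acc<<6)|0x16=0x156
Byte[7]=92: continuation. acc=(acc<<6)|0x12=0x5592
Completed: cp=U+5592 (starts at byte 5)
Byte[8]=E6: 3-byte lead, need 2 cont bytes. acc=0x6
Byte[9]=86: continuation. acc=(acc<<6)|0x06=0x186
Byte[10]=88: continuation. acc=(acc<<6)|0x08=0x6188
Completed: cp=U+6188 (starts at byte 8)

Answer: U+0031 U+12EED U+5592 U+6188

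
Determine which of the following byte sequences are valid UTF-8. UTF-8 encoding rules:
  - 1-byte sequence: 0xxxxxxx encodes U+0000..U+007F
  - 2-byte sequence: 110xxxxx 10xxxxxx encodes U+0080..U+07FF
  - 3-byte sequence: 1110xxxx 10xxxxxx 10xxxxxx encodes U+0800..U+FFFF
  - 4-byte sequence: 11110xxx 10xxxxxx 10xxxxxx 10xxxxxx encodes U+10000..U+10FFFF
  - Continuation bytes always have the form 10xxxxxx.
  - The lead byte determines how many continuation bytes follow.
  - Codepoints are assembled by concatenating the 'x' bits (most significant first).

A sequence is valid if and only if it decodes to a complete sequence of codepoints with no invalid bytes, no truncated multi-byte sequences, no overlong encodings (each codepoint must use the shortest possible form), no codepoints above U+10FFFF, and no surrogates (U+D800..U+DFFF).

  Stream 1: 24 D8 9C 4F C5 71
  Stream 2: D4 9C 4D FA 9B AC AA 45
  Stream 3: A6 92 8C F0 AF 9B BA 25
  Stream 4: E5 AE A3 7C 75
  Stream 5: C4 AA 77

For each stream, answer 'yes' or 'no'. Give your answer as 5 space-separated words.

Answer: no no no yes yes

Derivation:
Stream 1: error at byte offset 5. INVALID
Stream 2: error at byte offset 3. INVALID
Stream 3: error at byte offset 0. INVALID
Stream 4: decodes cleanly. VALID
Stream 5: decodes cleanly. VALID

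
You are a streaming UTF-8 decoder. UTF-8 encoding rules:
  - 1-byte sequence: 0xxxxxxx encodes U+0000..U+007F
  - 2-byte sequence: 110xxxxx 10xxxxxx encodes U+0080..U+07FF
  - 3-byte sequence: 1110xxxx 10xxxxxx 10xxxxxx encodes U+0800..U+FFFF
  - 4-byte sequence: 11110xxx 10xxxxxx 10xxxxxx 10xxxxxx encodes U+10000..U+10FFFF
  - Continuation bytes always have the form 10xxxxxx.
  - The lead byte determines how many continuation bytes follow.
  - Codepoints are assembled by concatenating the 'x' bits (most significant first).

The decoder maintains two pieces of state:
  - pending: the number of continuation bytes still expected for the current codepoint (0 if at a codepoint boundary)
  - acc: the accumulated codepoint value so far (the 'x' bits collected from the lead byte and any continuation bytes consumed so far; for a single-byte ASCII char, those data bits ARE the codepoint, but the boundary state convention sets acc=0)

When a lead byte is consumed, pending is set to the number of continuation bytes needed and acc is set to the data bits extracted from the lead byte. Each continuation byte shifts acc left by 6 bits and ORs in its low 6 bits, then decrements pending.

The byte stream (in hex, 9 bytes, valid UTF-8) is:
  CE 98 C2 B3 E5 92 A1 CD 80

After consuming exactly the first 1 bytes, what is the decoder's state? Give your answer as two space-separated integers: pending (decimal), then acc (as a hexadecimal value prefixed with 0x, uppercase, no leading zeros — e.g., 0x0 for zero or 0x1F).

Answer: 1 0xE

Derivation:
Byte[0]=CE: 2-byte lead. pending=1, acc=0xE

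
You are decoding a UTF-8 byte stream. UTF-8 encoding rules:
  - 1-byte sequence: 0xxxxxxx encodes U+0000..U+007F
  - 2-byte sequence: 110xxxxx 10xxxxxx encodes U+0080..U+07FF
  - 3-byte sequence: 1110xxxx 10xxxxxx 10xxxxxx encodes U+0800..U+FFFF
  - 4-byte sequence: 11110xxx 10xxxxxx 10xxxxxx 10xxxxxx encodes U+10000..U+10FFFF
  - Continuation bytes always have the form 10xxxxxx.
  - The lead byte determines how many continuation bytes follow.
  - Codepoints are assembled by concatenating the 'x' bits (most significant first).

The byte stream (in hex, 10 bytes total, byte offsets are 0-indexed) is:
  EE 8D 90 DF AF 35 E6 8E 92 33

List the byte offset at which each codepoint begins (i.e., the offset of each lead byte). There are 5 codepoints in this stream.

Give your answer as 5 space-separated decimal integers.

Answer: 0 3 5 6 9

Derivation:
Byte[0]=EE: 3-byte lead, need 2 cont bytes. acc=0xE
Byte[1]=8D: continuation. acc=(acc<<6)|0x0D=0x38D
Byte[2]=90: continuation. acc=(acc<<6)|0x10=0xE350
Completed: cp=U+E350 (starts at byte 0)
Byte[3]=DF: 2-byte lead, need 1 cont bytes. acc=0x1F
Byte[4]=AF: continuation. acc=(acc<<6)|0x2F=0x7EF
Completed: cp=U+07EF (starts at byte 3)
Byte[5]=35: 1-byte ASCII. cp=U+0035
Byte[6]=E6: 3-byte lead, need 2 cont bytes. acc=0x6
Byte[7]=8E: continuation. acc=(acc<<6)|0x0E=0x18E
Byte[8]=92: continuation. acc=(acc<<6)|0x12=0x6392
Completed: cp=U+6392 (starts at byte 6)
Byte[9]=33: 1-byte ASCII. cp=U+0033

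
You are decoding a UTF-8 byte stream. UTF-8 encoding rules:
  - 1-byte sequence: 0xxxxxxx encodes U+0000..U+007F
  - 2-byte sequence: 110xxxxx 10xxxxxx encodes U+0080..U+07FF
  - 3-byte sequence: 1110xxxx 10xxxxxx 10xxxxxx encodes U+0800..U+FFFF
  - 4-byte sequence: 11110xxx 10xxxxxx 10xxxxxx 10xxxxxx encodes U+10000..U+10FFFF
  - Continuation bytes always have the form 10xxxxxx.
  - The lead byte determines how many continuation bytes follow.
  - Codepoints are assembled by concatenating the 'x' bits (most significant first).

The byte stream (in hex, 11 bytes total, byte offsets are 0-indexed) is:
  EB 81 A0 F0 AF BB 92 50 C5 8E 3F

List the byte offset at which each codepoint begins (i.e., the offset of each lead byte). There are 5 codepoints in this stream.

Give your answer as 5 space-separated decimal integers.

Byte[0]=EB: 3-byte lead, need 2 cont bytes. acc=0xB
Byte[1]=81: continuation. acc=(acc<<6)|0x01=0x2C1
Byte[2]=A0: continuation. acc=(acc<<6)|0x20=0xB060
Completed: cp=U+B060 (starts at byte 0)
Byte[3]=F0: 4-byte lead, need 3 cont bytes. acc=0x0
Byte[4]=AF: continuation. acc=(acc<<6)|0x2F=0x2F
Byte[5]=BB: continuation. acc=(acc<<6)|0x3B=0xBFB
Byte[6]=92: continuation. acc=(acc<<6)|0x12=0x2FED2
Completed: cp=U+2FED2 (starts at byte 3)
Byte[7]=50: 1-byte ASCII. cp=U+0050
Byte[8]=C5: 2-byte lead, need 1 cont bytes. acc=0x5
Byte[9]=8E: continuation. acc=(acc<<6)|0x0E=0x14E
Completed: cp=U+014E (starts at byte 8)
Byte[10]=3F: 1-byte ASCII. cp=U+003F

Answer: 0 3 7 8 10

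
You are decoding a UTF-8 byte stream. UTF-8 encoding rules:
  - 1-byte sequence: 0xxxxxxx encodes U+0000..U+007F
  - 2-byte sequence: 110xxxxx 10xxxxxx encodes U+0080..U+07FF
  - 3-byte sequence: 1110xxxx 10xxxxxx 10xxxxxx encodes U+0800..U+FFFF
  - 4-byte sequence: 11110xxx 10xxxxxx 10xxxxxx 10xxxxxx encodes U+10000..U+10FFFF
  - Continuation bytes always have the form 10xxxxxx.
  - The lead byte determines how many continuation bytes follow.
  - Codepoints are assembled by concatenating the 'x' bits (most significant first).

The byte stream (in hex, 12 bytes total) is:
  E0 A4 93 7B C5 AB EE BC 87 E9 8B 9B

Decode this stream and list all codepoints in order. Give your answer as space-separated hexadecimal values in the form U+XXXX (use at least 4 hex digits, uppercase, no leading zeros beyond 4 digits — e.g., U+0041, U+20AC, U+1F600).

Answer: U+0913 U+007B U+016B U+EF07 U+92DB

Derivation:
Byte[0]=E0: 3-byte lead, need 2 cont bytes. acc=0x0
Byte[1]=A4: continuation. acc=(acc<<6)|0x24=0x24
Byte[2]=93: continuation. acc=(acc<<6)|0x13=0x913
Completed: cp=U+0913 (starts at byte 0)
Byte[3]=7B: 1-byte ASCII. cp=U+007B
Byte[4]=C5: 2-byte lead, need 1 cont bytes. acc=0x5
Byte[5]=AB: continuation. acc=(acc<<6)|0x2B=0x16B
Completed: cp=U+016B (starts at byte 4)
Byte[6]=EE: 3-byte lead, need 2 cont bytes. acc=0xE
Byte[7]=BC: continuation. acc=(acc<<6)|0x3C=0x3BC
Byte[8]=87: continuation. acc=(acc<<6)|0x07=0xEF07
Completed: cp=U+EF07 (starts at byte 6)
Byte[9]=E9: 3-byte lead, need 2 cont bytes. acc=0x9
Byte[10]=8B: continuation. acc=(acc<<6)|0x0B=0x24B
Byte[11]=9B: continuation. acc=(acc<<6)|0x1B=0x92DB
Completed: cp=U+92DB (starts at byte 9)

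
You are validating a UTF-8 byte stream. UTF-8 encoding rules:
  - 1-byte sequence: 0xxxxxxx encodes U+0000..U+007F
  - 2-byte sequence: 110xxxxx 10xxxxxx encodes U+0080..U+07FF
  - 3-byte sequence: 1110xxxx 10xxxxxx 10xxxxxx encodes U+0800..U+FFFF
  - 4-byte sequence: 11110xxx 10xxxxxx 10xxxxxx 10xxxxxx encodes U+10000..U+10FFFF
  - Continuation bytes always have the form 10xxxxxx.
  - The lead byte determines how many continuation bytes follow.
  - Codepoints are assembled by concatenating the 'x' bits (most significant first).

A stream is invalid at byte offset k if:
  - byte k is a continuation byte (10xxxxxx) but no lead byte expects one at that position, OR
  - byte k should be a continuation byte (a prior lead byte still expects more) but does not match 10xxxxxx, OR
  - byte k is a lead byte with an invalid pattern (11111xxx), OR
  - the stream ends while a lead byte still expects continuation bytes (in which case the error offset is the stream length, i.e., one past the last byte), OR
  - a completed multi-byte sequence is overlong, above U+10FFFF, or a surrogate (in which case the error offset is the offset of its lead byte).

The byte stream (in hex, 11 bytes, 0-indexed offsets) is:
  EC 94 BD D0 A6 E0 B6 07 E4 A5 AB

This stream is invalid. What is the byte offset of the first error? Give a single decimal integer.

Answer: 7

Derivation:
Byte[0]=EC: 3-byte lead, need 2 cont bytes. acc=0xC
Byte[1]=94: continuation. acc=(acc<<6)|0x14=0x314
Byte[2]=BD: continuation. acc=(acc<<6)|0x3D=0xC53D
Completed: cp=U+C53D (starts at byte 0)
Byte[3]=D0: 2-byte lead, need 1 cont bytes. acc=0x10
Byte[4]=A6: continuation. acc=(acc<<6)|0x26=0x426
Completed: cp=U+0426 (starts at byte 3)
Byte[5]=E0: 3-byte lead, need 2 cont bytes. acc=0x0
Byte[6]=B6: continuation. acc=(acc<<6)|0x36=0x36
Byte[7]=07: expected 10xxxxxx continuation. INVALID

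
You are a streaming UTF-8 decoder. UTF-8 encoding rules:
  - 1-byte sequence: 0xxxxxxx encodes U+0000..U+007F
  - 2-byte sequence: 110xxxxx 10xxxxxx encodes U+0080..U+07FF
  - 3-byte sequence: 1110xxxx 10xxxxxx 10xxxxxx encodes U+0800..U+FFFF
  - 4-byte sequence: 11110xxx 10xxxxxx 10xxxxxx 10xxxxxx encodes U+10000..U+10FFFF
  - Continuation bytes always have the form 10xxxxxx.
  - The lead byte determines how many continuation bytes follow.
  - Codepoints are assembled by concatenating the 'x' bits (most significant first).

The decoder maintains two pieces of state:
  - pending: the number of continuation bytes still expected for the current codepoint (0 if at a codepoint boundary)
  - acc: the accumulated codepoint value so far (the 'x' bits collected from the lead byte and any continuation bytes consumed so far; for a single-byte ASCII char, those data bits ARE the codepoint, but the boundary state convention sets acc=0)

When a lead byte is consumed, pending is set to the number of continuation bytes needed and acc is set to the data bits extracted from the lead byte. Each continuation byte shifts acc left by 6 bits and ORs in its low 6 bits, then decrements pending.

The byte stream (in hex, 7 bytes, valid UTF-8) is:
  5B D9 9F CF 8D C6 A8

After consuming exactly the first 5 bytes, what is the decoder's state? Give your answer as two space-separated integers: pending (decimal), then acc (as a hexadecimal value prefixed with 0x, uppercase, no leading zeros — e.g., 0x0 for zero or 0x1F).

Byte[0]=5B: 1-byte. pending=0, acc=0x0
Byte[1]=D9: 2-byte lead. pending=1, acc=0x19
Byte[2]=9F: continuation. acc=(acc<<6)|0x1F=0x65F, pending=0
Byte[3]=CF: 2-byte lead. pending=1, acc=0xF
Byte[4]=8D: continuation. acc=(acc<<6)|0x0D=0x3CD, pending=0

Answer: 0 0x3CD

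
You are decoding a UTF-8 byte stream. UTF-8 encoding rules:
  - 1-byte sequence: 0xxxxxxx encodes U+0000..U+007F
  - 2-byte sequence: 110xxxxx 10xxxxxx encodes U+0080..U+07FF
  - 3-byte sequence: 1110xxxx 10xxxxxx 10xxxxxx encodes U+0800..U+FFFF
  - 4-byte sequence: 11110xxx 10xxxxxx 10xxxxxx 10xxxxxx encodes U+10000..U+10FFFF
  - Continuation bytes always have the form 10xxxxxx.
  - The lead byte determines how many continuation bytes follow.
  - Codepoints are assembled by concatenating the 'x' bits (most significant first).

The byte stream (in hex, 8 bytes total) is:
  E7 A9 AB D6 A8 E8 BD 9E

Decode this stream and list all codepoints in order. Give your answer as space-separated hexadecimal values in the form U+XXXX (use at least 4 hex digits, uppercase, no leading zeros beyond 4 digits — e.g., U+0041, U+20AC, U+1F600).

Byte[0]=E7: 3-byte lead, need 2 cont bytes. acc=0x7
Byte[1]=A9: continuation. acc=(acc<<6)|0x29=0x1E9
Byte[2]=AB: continuation. acc=(acc<<6)|0x2B=0x7A6B
Completed: cp=U+7A6B (starts at byte 0)
Byte[3]=D6: 2-byte lead, need 1 cont bytes. acc=0x16
Byte[4]=A8: continuation. acc=(acc<<6)|0x28=0x5A8
Completed: cp=U+05A8 (starts at byte 3)
Byte[5]=E8: 3-byte lead, need 2 cont bytes. acc=0x8
Byte[6]=BD: continuation. acc=(acc<<6)|0x3D=0x23D
Byte[7]=9E: continuation. acc=(acc<<6)|0x1E=0x8F5E
Completed: cp=U+8F5E (starts at byte 5)

Answer: U+7A6B U+05A8 U+8F5E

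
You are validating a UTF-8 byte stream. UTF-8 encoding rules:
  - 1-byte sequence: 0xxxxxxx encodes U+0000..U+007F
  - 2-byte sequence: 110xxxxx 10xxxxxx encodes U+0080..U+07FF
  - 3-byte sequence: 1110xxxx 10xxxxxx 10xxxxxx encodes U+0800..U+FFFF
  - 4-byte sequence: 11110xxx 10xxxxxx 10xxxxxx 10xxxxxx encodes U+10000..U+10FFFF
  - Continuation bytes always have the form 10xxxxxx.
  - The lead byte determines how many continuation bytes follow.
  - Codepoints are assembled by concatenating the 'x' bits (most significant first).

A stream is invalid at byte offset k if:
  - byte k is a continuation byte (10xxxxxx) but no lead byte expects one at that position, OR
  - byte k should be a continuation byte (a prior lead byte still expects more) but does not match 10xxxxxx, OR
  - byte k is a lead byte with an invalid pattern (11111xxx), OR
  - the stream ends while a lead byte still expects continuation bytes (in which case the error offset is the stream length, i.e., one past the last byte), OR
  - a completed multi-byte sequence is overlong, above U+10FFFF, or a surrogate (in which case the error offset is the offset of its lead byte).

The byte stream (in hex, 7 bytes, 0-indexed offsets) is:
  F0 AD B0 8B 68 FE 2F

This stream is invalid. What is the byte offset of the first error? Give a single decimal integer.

Answer: 5

Derivation:
Byte[0]=F0: 4-byte lead, need 3 cont bytes. acc=0x0
Byte[1]=AD: continuation. acc=(acc<<6)|0x2D=0x2D
Byte[2]=B0: continuation. acc=(acc<<6)|0x30=0xB70
Byte[3]=8B: continuation. acc=(acc<<6)|0x0B=0x2DC0B
Completed: cp=U+2DC0B (starts at byte 0)
Byte[4]=68: 1-byte ASCII. cp=U+0068
Byte[5]=FE: INVALID lead byte (not 0xxx/110x/1110/11110)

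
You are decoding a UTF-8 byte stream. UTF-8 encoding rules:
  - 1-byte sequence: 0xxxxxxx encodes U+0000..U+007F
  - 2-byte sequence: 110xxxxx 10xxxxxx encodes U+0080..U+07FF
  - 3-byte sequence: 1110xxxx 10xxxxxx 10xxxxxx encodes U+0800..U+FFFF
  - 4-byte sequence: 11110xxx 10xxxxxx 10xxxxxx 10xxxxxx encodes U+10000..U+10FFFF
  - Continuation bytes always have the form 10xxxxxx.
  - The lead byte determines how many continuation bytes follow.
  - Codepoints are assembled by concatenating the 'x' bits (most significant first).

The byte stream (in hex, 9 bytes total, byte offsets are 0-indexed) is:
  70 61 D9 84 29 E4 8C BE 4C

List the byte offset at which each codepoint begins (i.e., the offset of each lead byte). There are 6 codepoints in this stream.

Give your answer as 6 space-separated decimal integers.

Byte[0]=70: 1-byte ASCII. cp=U+0070
Byte[1]=61: 1-byte ASCII. cp=U+0061
Byte[2]=D9: 2-byte lead, need 1 cont bytes. acc=0x19
Byte[3]=84: continuation. acc=(acc<<6)|0x04=0x644
Completed: cp=U+0644 (starts at byte 2)
Byte[4]=29: 1-byte ASCII. cp=U+0029
Byte[5]=E4: 3-byte lead, need 2 cont bytes. acc=0x4
Byte[6]=8C: continuation. acc=(acc<<6)|0x0C=0x10C
Byte[7]=BE: continuation. acc=(acc<<6)|0x3E=0x433E
Completed: cp=U+433E (starts at byte 5)
Byte[8]=4C: 1-byte ASCII. cp=U+004C

Answer: 0 1 2 4 5 8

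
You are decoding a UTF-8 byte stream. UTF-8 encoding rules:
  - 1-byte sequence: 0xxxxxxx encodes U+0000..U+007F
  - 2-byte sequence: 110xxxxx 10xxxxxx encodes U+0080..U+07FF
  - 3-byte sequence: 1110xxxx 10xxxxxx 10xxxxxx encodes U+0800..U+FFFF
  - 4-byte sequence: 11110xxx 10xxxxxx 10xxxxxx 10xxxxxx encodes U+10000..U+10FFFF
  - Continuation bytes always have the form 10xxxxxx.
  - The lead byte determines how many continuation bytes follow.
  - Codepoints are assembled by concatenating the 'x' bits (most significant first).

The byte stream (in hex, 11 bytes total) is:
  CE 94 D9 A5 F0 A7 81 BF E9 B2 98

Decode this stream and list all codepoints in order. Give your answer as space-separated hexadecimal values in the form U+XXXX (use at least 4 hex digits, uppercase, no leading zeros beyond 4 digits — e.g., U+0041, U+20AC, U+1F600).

Byte[0]=CE: 2-byte lead, need 1 cont bytes. acc=0xE
Byte[1]=94: continuation. acc=(acc<<6)|0x14=0x394
Completed: cp=U+0394 (starts at byte 0)
Byte[2]=D9: 2-byte lead, need 1 cont bytes. acc=0x19
Byte[3]=A5: continuation. acc=(acc<<6)|0x25=0x665
Completed: cp=U+0665 (starts at byte 2)
Byte[4]=F0: 4-byte lead, need 3 cont bytes. acc=0x0
Byte[5]=A7: continuation. acc=(acc<<6)|0x27=0x27
Byte[6]=81: continuation. acc=(acc<<6)|0x01=0x9C1
Byte[7]=BF: continuation. acc=(acc<<6)|0x3F=0x2707F
Completed: cp=U+2707F (starts at byte 4)
Byte[8]=E9: 3-byte lead, need 2 cont bytes. acc=0x9
Byte[9]=B2: continuation. acc=(acc<<6)|0x32=0x272
Byte[10]=98: continuation. acc=(acc<<6)|0x18=0x9C98
Completed: cp=U+9C98 (starts at byte 8)

Answer: U+0394 U+0665 U+2707F U+9C98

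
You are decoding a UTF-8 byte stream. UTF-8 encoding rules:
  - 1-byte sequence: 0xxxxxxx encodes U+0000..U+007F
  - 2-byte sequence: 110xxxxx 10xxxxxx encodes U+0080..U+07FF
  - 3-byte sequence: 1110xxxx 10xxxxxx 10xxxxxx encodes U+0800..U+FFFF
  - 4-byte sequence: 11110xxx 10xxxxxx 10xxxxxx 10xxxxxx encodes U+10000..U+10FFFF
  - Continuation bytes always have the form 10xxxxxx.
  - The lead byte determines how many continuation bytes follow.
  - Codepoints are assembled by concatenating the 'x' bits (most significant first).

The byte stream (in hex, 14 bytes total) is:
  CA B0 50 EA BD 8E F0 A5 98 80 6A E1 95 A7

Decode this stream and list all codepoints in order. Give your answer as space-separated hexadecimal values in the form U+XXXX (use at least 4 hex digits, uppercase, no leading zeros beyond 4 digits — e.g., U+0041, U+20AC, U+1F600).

Answer: U+02B0 U+0050 U+AF4E U+25600 U+006A U+1567

Derivation:
Byte[0]=CA: 2-byte lead, need 1 cont bytes. acc=0xA
Byte[1]=B0: continuation. acc=(acc<<6)|0x30=0x2B0
Completed: cp=U+02B0 (starts at byte 0)
Byte[2]=50: 1-byte ASCII. cp=U+0050
Byte[3]=EA: 3-byte lead, need 2 cont bytes. acc=0xA
Byte[4]=BD: continuation. acc=(acc<<6)|0x3D=0x2BD
Byte[5]=8E: continuation. acc=(acc<<6)|0x0E=0xAF4E
Completed: cp=U+AF4E (starts at byte 3)
Byte[6]=F0: 4-byte lead, need 3 cont bytes. acc=0x0
Byte[7]=A5: continuation. acc=(acc<<6)|0x25=0x25
Byte[8]=98: continuation. acc=(acc<<6)|0x18=0x958
Byte[9]=80: continuation. acc=(acc<<6)|0x00=0x25600
Completed: cp=U+25600 (starts at byte 6)
Byte[10]=6A: 1-byte ASCII. cp=U+006A
Byte[11]=E1: 3-byte lead, need 2 cont bytes. acc=0x1
Byte[12]=95: continuation. acc=(acc<<6)|0x15=0x55
Byte[13]=A7: continuation. acc=(acc<<6)|0x27=0x1567
Completed: cp=U+1567 (starts at byte 11)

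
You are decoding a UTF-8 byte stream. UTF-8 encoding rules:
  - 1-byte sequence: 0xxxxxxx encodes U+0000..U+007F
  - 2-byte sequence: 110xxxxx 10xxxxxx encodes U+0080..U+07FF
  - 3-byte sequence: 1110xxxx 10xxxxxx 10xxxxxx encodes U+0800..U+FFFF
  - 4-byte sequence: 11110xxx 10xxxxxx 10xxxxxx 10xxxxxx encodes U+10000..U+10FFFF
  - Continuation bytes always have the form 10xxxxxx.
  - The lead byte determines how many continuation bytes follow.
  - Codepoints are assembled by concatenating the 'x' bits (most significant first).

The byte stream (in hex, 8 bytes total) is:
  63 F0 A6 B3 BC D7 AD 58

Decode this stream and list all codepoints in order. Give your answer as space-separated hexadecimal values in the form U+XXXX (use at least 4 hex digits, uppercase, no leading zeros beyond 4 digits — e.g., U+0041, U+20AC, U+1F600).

Byte[0]=63: 1-byte ASCII. cp=U+0063
Byte[1]=F0: 4-byte lead, need 3 cont bytes. acc=0x0
Byte[2]=A6: continuation. acc=(acc<<6)|0x26=0x26
Byte[3]=B3: continuation. acc=(acc<<6)|0x33=0x9B3
Byte[4]=BC: continuation. acc=(acc<<6)|0x3C=0x26CFC
Completed: cp=U+26CFC (starts at byte 1)
Byte[5]=D7: 2-byte lead, need 1 cont bytes. acc=0x17
Byte[6]=AD: continuation. acc=(acc<<6)|0x2D=0x5ED
Completed: cp=U+05ED (starts at byte 5)
Byte[7]=58: 1-byte ASCII. cp=U+0058

Answer: U+0063 U+26CFC U+05ED U+0058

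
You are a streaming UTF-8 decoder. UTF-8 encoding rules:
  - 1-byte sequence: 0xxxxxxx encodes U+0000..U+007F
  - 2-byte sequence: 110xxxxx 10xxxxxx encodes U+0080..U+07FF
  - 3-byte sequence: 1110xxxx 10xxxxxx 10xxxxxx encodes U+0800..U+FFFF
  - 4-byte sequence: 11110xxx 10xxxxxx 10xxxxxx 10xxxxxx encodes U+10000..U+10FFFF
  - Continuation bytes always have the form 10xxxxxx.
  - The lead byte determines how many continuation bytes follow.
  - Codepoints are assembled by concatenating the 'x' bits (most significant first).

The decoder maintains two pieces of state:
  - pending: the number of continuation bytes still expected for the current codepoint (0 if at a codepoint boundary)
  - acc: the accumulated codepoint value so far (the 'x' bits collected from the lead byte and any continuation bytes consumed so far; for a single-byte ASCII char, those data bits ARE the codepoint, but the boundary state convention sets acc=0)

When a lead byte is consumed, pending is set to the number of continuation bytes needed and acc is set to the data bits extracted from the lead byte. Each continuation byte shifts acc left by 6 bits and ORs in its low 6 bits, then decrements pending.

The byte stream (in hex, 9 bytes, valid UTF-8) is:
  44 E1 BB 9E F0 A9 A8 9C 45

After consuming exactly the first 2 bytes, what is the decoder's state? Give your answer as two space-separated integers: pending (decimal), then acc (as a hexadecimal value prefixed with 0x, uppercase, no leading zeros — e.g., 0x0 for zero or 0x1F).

Byte[0]=44: 1-byte. pending=0, acc=0x0
Byte[1]=E1: 3-byte lead. pending=2, acc=0x1

Answer: 2 0x1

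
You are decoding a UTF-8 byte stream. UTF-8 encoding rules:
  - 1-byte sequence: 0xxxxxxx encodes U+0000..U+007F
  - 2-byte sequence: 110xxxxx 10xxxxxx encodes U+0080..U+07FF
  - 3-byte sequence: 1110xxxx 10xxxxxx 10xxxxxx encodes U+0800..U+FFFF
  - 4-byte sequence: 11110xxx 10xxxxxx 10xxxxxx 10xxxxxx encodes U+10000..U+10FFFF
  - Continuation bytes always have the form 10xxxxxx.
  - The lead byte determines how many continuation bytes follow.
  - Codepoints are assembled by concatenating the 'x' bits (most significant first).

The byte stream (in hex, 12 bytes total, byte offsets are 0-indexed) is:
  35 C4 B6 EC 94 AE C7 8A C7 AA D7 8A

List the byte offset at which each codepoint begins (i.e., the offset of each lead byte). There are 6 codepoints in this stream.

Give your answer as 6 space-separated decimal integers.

Byte[0]=35: 1-byte ASCII. cp=U+0035
Byte[1]=C4: 2-byte lead, need 1 cont bytes. acc=0x4
Byte[2]=B6: continuation. acc=(acc<<6)|0x36=0x136
Completed: cp=U+0136 (starts at byte 1)
Byte[3]=EC: 3-byte lead, need 2 cont bytes. acc=0xC
Byte[4]=94: continuation. acc=(acc<<6)|0x14=0x314
Byte[5]=AE: continuation. acc=(acc<<6)|0x2E=0xC52E
Completed: cp=U+C52E (starts at byte 3)
Byte[6]=C7: 2-byte lead, need 1 cont bytes. acc=0x7
Byte[7]=8A: continuation. acc=(acc<<6)|0x0A=0x1CA
Completed: cp=U+01CA (starts at byte 6)
Byte[8]=C7: 2-byte lead, need 1 cont bytes. acc=0x7
Byte[9]=AA: continuation. acc=(acc<<6)|0x2A=0x1EA
Completed: cp=U+01EA (starts at byte 8)
Byte[10]=D7: 2-byte lead, need 1 cont bytes. acc=0x17
Byte[11]=8A: continuation. acc=(acc<<6)|0x0A=0x5CA
Completed: cp=U+05CA (starts at byte 10)

Answer: 0 1 3 6 8 10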